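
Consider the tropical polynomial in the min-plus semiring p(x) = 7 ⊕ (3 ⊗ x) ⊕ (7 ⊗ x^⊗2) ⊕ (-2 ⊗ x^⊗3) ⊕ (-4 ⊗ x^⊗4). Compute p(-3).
p(-3) = -16

A tropical monomial a ⊗ x^⊗i evaluates to a + i · x. Evaluating each term at x = -3:
  Term 0 contributes 7 + 0 · -3 = 7
  Term 1 contributes 3 + 1 · -3 = 0
  Term 2 contributes 7 + 2 · -3 = 1
  Term 3 contributes -2 + 3 · -3 = -11
  Term 4 contributes -4 + 4 · -3 = -16
p(-3) = ⊕ of these = min[7, 0, 1, -11, -16] = -16.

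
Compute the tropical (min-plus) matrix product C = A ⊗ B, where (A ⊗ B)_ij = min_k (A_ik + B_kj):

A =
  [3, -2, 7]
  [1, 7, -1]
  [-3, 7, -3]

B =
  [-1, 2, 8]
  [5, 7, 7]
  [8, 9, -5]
A ⊗ B =
  [2, 5, 2]
  [0, 3, -6]
  [-4, -1, -8]

Apply the min-plus product entry-by-entry:
  C[0][0] = min over k of (A[0][0] + B[0][0] = 3 + -1 = 2, A[0][1] + B[1][0] = -2 + 5 = 3, A[0][2] + B[2][0] = 7 + 8 = 15) = 2 (attained at k = 0)
  C[0][1] = min over k of (A[0][0] + B[0][1] = 3 + 2 = 5, A[0][1] + B[1][1] = -2 + 7 = 5, A[0][2] + B[2][1] = 7 + 9 = 16) = 5 (attained at k = 0)
  C[0][2] = min over k of (A[0][0] + B[0][2] = 3 + 8 = 11, A[0][1] + B[1][2] = -2 + 7 = 5, A[0][2] + B[2][2] = 7 + -5 = 2) = 2 (attained at k = 2)
  C[1][0] = min over k of (A[1][0] + B[0][0] = 1 + -1 = 0, A[1][1] + B[1][0] = 7 + 5 = 12, A[1][2] + B[2][0] = -1 + 8 = 7) = 0 (attained at k = 0)
  C[1][1] = min over k of (A[1][0] + B[0][1] = 1 + 2 = 3, A[1][1] + B[1][1] = 7 + 7 = 14, A[1][2] + B[2][1] = -1 + 9 = 8) = 3 (attained at k = 0)
  C[1][2] = min over k of (A[1][0] + B[0][2] = 1 + 8 = 9, A[1][1] + B[1][2] = 7 + 7 = 14, A[1][2] + B[2][2] = -1 + -5 = -6) = -6 (attained at k = 2)
  C[2][0] = min over k of (A[2][0] + B[0][0] = -3 + -1 = -4, A[2][1] + B[1][0] = 7 + 5 = 12, A[2][2] + B[2][0] = -3 + 8 = 5) = -4 (attained at k = 0)
  C[2][1] = min over k of (A[2][0] + B[0][1] = -3 + 2 = -1, A[2][1] + B[1][1] = 7 + 7 = 14, A[2][2] + B[2][1] = -3 + 9 = 6) = -1 (attained at k = 0)
  C[2][2] = min over k of (A[2][0] + B[0][2] = -3 + 8 = 5, A[2][1] + B[1][2] = 7 + 7 = 14, A[2][2] + B[2][2] = -3 + -5 = -8) = -8 (attained at k = 2)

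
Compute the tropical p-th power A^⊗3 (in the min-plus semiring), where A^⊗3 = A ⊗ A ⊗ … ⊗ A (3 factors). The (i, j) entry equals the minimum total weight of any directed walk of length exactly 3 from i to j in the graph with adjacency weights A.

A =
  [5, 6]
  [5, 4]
A^⊗3 =
  [15, 14]
  [13, 12]

Each entry (A^⊗3)_ij equals the minimum over all length-3 walks i = v_0 → v_1 → … → v_3 = j of Σ_t A[v_t][v_{t+1}]. For example, for (i, j) = (0, 1) we minimise over 4 possible intermediate vertex sequences; the minimum is 14, attained along the walk 0 → 1 → 1 → 1.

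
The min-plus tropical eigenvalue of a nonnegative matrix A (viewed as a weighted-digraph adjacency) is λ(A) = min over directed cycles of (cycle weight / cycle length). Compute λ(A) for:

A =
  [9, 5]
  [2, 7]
λ(A) = 7/2

Enumerate directed cycles and compute their means (weight / length). Sample:
  cycle 0 → 0: weight = 9, length = 1, mean = 9/1 ≈ 9.000
  cycle 1 → 1: weight = 7, length = 1, mean = 7/1 ≈ 7.000
  cycle 0 → 1 → 0: weight = 7, length = 2, mean = 7/2 ≈ 3.500
  cycle 1 → 0 → 1: weight = 7, length = 2, mean = 7/2 ≈ 3.500
Minimum mean = 3.500, attained e.g. along the cycle 0 → 1 → 0 with weight 7 and length 2. So λ(A) = 7/2 = 7/2.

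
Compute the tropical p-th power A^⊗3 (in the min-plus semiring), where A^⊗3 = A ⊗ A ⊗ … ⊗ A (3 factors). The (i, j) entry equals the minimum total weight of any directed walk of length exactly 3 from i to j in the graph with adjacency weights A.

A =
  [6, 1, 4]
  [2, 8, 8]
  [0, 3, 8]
A^⊗3 =
  [9, 4, 7]
  [5, 9, 11]
  [3, 6, 9]

Each entry (A^⊗3)_ij equals the minimum over all length-3 walks i = v_0 → v_1 → … → v_3 = j of Σ_t A[v_t][v_{t+1}]. For example, for (i, j) = (0, 2) we minimise over 9 possible intermediate vertex sequences; the minimum is 7, attained along the walk 0 → 1 → 0 → 2.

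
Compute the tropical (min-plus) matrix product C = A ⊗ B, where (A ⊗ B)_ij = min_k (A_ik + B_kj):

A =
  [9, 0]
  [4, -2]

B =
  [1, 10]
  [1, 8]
A ⊗ B =
  [1, 8]
  [-1, 6]

Apply the min-plus product entry-by-entry:
  C[0][0] = min over k of (A[0][0] + B[0][0] = 9 + 1 = 10, A[0][1] + B[1][0] = 0 + 1 = 1) = 1 (attained at k = 1)
  C[0][1] = min over k of (A[0][0] + B[0][1] = 9 + 10 = 19, A[0][1] + B[1][1] = 0 + 8 = 8) = 8 (attained at k = 1)
  C[1][0] = min over k of (A[1][0] + B[0][0] = 4 + 1 = 5, A[1][1] + B[1][0] = -2 + 1 = -1) = -1 (attained at k = 1)
  C[1][1] = min over k of (A[1][0] + B[0][1] = 4 + 10 = 14, A[1][1] + B[1][1] = -2 + 8 = 6) = 6 (attained at k = 1)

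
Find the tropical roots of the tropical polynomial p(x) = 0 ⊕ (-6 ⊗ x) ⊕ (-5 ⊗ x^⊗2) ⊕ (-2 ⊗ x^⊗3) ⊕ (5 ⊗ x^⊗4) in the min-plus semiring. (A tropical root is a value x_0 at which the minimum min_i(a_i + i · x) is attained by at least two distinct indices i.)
Roots: {-7, -3, -1, 6}

Each tropical root is a break point of the lower envelope of the lines y = a_i + i · x (there are 5 lines, with slopes 0, 1, ..., 4). Only the lines that attain the minimum somewhere contribute to roots; other lines are dominated. Here the surviving (envelope) indices are i = 4, i = 3, i = 2, i = 1, i = 0.
Intersections between consecutive envelope lines give the roots: for adjacent envelope indices i < j the intersection is x = (a_i − a_j) / (j − i). Reading off the sorted break points: {-7, -3, -1, 6}.
Verification: at each break x_0, at least two indices attain the minimum of min_i(a_i + i · x_0).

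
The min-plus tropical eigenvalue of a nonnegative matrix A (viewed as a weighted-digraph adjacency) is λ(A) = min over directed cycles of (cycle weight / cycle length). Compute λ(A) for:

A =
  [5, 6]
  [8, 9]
λ(A) = 5

Enumerate directed cycles and compute their means (weight / length). Sample:
  cycle 0 → 0: weight = 5, length = 1, mean = 5/1 ≈ 5.000
  cycle 1 → 1: weight = 9, length = 1, mean = 9/1 ≈ 9.000
  cycle 0 → 1 → 0: weight = 14, length = 2, mean = 14/2 ≈ 7.000
  cycle 1 → 0 → 1: weight = 14, length = 2, mean = 14/2 ≈ 7.000
Minimum mean = 5.000, attained e.g. along the cycle 0 → 0 with weight 5 and length 1. So λ(A) = 5/1 = 5.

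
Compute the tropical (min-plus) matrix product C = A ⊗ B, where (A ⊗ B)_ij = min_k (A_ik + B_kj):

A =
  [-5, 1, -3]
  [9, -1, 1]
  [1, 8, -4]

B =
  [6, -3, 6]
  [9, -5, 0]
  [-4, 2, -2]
A ⊗ B =
  [-7, -8, -5]
  [-3, -6, -1]
  [-8, -2, -6]

Apply the min-plus product entry-by-entry:
  C[0][0] = min over k of (A[0][0] + B[0][0] = -5 + 6 = 1, A[0][1] + B[1][0] = 1 + 9 = 10, A[0][2] + B[2][0] = -3 + -4 = -7) = -7 (attained at k = 2)
  C[0][1] = min over k of (A[0][0] + B[0][1] = -5 + -3 = -8, A[0][1] + B[1][1] = 1 + -5 = -4, A[0][2] + B[2][1] = -3 + 2 = -1) = -8 (attained at k = 0)
  C[0][2] = min over k of (A[0][0] + B[0][2] = -5 + 6 = 1, A[0][1] + B[1][2] = 1 + 0 = 1, A[0][2] + B[2][2] = -3 + -2 = -5) = -5 (attained at k = 2)
  C[1][0] = min over k of (A[1][0] + B[0][0] = 9 + 6 = 15, A[1][1] + B[1][0] = -1 + 9 = 8, A[1][2] + B[2][0] = 1 + -4 = -3) = -3 (attained at k = 2)
  C[1][1] = min over k of (A[1][0] + B[0][1] = 9 + -3 = 6, A[1][1] + B[1][1] = -1 + -5 = -6, A[1][2] + B[2][1] = 1 + 2 = 3) = -6 (attained at k = 1)
  C[1][2] = min over k of (A[1][0] + B[0][2] = 9 + 6 = 15, A[1][1] + B[1][2] = -1 + 0 = -1, A[1][2] + B[2][2] = 1 + -2 = -1) = -1 (attained at k = 1)
  C[2][0] = min over k of (A[2][0] + B[0][0] = 1 + 6 = 7, A[2][1] + B[1][0] = 8 + 9 = 17, A[2][2] + B[2][0] = -4 + -4 = -8) = -8 (attained at k = 2)
  C[2][1] = min over k of (A[2][0] + B[0][1] = 1 + -3 = -2, A[2][1] + B[1][1] = 8 + -5 = 3, A[2][2] + B[2][1] = -4 + 2 = -2) = -2 (attained at k = 0)
  C[2][2] = min over k of (A[2][0] + B[0][2] = 1 + 6 = 7, A[2][1] + B[1][2] = 8 + 0 = 8, A[2][2] + B[2][2] = -4 + -2 = -6) = -6 (attained at k = 2)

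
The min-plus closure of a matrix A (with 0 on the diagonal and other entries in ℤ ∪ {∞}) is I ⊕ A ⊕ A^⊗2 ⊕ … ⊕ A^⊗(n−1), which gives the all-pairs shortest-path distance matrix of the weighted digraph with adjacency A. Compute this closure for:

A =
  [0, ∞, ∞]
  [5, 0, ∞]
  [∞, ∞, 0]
Closure =
  [0, ∞, ∞]
  [5, 0, ∞]
  [∞, ∞, 0]

This is the Floyd-Warshall all-pairs shortest-path computation. For each intermediate vertex k = 0, 1, …, 2, update dist[i][j] ← min(dist[i][j], dist[i][k] + dist[k][j]). The final matrix gives, for each (i, j), the minimum total weight of any directed path from i to j (possibly empty when i = j).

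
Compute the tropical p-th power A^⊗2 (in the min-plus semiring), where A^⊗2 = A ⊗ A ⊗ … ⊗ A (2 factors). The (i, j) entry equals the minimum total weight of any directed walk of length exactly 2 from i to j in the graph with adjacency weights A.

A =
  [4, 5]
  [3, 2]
A^⊗2 =
  [8, 7]
  [5, 4]

Each entry (A^⊗2)_ij equals the minimum over all length-2 walks i = v_0 → v_1 → … → v_2 = j of Σ_t A[v_t][v_{t+1}]. For example, for (i, j) = (0, 1) we minimise over 2 possible intermediate vertex sequences; the minimum is 7, attained along the walk 0 → 1 → 1.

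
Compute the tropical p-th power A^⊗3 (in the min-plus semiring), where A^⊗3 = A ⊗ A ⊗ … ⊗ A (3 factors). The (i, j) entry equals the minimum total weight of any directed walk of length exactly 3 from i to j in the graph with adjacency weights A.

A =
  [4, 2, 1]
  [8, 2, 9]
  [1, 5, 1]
A^⊗3 =
  [3, 4, 3]
  [10, 6, 10]
  [3, 4, 3]

Each entry (A^⊗3)_ij equals the minimum over all length-3 walks i = v_0 → v_1 → … → v_3 = j of Σ_t A[v_t][v_{t+1}]. For example, for (i, j) = (0, 2) we minimise over 9 possible intermediate vertex sequences; the minimum is 3, attained along the walk 0 → 2 → 0 → 2.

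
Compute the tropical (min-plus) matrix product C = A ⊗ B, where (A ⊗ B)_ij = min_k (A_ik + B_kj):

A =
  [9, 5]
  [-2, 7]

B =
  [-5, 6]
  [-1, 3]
A ⊗ B =
  [4, 8]
  [-7, 4]

Apply the min-plus product entry-by-entry:
  C[0][0] = min over k of (A[0][0] + B[0][0] = 9 + -5 = 4, A[0][1] + B[1][0] = 5 + -1 = 4) = 4 (attained at k = 0)
  C[0][1] = min over k of (A[0][0] + B[0][1] = 9 + 6 = 15, A[0][1] + B[1][1] = 5 + 3 = 8) = 8 (attained at k = 1)
  C[1][0] = min over k of (A[1][0] + B[0][0] = -2 + -5 = -7, A[1][1] + B[1][0] = 7 + -1 = 6) = -7 (attained at k = 0)
  C[1][1] = min over k of (A[1][0] + B[0][1] = -2 + 6 = 4, A[1][1] + B[1][1] = 7 + 3 = 10) = 4 (attained at k = 0)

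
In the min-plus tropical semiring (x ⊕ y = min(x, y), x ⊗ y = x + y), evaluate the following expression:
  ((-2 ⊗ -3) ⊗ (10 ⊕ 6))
((-2 ⊗ -3) ⊗ (10 ⊕ 6)) = 1

Expand innermost to outermost. Recall ⊕ takes the minimum of its arguments and ⊗ takes their sum. Working out the expression ((-2 ⊗ -3) ⊗ (10 ⊕ 6)) gives 1.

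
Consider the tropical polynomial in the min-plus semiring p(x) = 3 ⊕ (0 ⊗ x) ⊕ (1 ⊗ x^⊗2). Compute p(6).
p(6) = 3

A tropical monomial a ⊗ x^⊗i evaluates to a + i · x. Evaluating each term at x = 6:
  Term 0 contributes 3 + 0 · 6 = 3
  Term 1 contributes 0 + 1 · 6 = 6
  Term 2 contributes 1 + 2 · 6 = 13
p(6) = ⊕ of these = min[3, 6, 13] = 3.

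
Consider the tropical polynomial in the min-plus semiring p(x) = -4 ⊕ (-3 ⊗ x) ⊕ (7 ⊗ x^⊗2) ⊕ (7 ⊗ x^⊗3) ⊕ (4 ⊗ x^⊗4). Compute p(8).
p(8) = -4

A tropical monomial a ⊗ x^⊗i evaluates to a + i · x. Evaluating each term at x = 8:
  Term 0 contributes -4 + 0 · 8 = -4
  Term 1 contributes -3 + 1 · 8 = 5
  Term 2 contributes 7 + 2 · 8 = 23
  Term 3 contributes 7 + 3 · 8 = 31
  Term 4 contributes 4 + 4 · 8 = 36
p(8) = ⊕ of these = min[-4, 5, 23, 31, 36] = -4.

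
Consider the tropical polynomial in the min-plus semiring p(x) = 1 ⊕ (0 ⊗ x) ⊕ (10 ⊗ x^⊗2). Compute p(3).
p(3) = 1

A tropical monomial a ⊗ x^⊗i evaluates to a + i · x. Evaluating each term at x = 3:
  Term 0 contributes 1 + 0 · 3 = 1
  Term 1 contributes 0 + 1 · 3 = 3
  Term 2 contributes 10 + 2 · 3 = 16
p(3) = ⊕ of these = min[1, 3, 16] = 1.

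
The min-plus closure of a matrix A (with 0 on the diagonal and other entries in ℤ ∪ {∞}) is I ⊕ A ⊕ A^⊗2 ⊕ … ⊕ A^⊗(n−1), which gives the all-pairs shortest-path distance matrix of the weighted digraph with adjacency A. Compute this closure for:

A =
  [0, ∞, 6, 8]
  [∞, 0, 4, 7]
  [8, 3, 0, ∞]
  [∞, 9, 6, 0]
Closure =
  [0, 9, 6, 8]
  [12, 0, 4, 7]
  [8, 3, 0, 10]
  [14, 9, 6, 0]

This is the Floyd-Warshall all-pairs shortest-path computation. For each intermediate vertex k = 0, 1, …, 3, update dist[i][j] ← min(dist[i][j], dist[i][k] + dist[k][j]). The final matrix gives, for each (i, j), the minimum total weight of any directed path from i to j (possibly empty when i = j).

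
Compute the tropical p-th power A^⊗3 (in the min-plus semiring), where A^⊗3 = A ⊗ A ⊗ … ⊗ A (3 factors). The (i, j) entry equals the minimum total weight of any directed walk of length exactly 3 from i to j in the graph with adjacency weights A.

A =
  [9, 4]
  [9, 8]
A^⊗3 =
  [21, 17]
  [22, 21]

Each entry (A^⊗3)_ij equals the minimum over all length-3 walks i = v_0 → v_1 → … → v_3 = j of Σ_t A[v_t][v_{t+1}]. For example, for (i, j) = (0, 1) we minimise over 4 possible intermediate vertex sequences; the minimum is 17, attained along the walk 0 → 1 → 0 → 1.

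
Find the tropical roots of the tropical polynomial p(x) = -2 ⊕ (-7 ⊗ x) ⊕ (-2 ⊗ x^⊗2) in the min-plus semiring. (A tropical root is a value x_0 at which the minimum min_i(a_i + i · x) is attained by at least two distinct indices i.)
Roots: {-5, 5}

Each tropical root is a break point of the lower envelope of the lines y = a_i + i · x (there are 3 lines, with slopes 0, 1, ..., 2). Only the lines that attain the minimum somewhere contribute to roots; other lines are dominated. Here the surviving (envelope) indices are i = 2, i = 1, i = 0.
Intersections between consecutive envelope lines give the roots: for adjacent envelope indices i < j the intersection is x = (a_i − a_j) / (j − i). Reading off the sorted break points: {-5, 5}.
Verification: at each break x_0, at least two indices attain the minimum of min_i(a_i + i · x_0).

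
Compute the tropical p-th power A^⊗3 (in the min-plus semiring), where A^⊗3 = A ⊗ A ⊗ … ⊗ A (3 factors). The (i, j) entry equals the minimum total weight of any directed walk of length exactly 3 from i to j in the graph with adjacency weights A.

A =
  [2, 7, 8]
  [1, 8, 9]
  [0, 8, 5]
A^⊗3 =
  [6, 11, 12]
  [5, 10, 11]
  [4, 9, 10]

Each entry (A^⊗3)_ij equals the minimum over all length-3 walks i = v_0 → v_1 → … → v_3 = j of Σ_t A[v_t][v_{t+1}]. For example, for (i, j) = (0, 2) we minimise over 9 possible intermediate vertex sequences; the minimum is 12, attained along the walk 0 → 0 → 0 → 2.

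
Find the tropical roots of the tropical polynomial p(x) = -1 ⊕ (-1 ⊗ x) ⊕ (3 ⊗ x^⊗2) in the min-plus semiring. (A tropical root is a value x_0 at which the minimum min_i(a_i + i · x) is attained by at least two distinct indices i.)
Roots: {-4, 0}

Each tropical root is a break point of the lower envelope of the lines y = a_i + i · x (there are 3 lines, with slopes 0, 1, ..., 2). Only the lines that attain the minimum somewhere contribute to roots; other lines are dominated. Here the surviving (envelope) indices are i = 2, i = 1, i = 0.
Intersections between consecutive envelope lines give the roots: for adjacent envelope indices i < j the intersection is x = (a_i − a_j) / (j − i). Reading off the sorted break points: {-4, 0}.
Verification: at each break x_0, at least two indices attain the minimum of min_i(a_i + i · x_0).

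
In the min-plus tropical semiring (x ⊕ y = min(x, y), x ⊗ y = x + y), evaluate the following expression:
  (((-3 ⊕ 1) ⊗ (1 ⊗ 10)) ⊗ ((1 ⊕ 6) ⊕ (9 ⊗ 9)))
(((-3 ⊕ 1) ⊗ (1 ⊗ 10)) ⊗ ((1 ⊕ 6) ⊕ (9 ⊗ 9))) = 9

Expand innermost to outermost. Recall ⊕ takes the minimum of its arguments and ⊗ takes their sum. Working out the expression (((-3 ⊕ 1) ⊗ (1 ⊗ 10)) ⊗ ((1 ⊕ 6) ⊕ (9 ⊗ 9))) gives 9.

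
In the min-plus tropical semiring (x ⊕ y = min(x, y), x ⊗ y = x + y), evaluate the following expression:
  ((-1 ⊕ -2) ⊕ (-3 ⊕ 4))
((-1 ⊕ -2) ⊕ (-3 ⊕ 4)) = -3

Expand innermost to outermost. Recall ⊕ takes the minimum of its arguments and ⊗ takes their sum. Working out the expression ((-1 ⊕ -2) ⊕ (-3 ⊕ 4)) gives -3.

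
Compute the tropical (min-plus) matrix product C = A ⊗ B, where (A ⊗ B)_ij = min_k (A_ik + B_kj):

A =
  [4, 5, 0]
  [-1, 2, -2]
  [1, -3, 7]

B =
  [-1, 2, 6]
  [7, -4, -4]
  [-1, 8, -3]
A ⊗ B =
  [-1, 1, -3]
  [-3, -2, -5]
  [0, -7, -7]

Apply the min-plus product entry-by-entry:
  C[0][0] = min over k of (A[0][0] + B[0][0] = 4 + -1 = 3, A[0][1] + B[1][0] = 5 + 7 = 12, A[0][2] + B[2][0] = 0 + -1 = -1) = -1 (attained at k = 2)
  C[0][1] = min over k of (A[0][0] + B[0][1] = 4 + 2 = 6, A[0][1] + B[1][1] = 5 + -4 = 1, A[0][2] + B[2][1] = 0 + 8 = 8) = 1 (attained at k = 1)
  C[0][2] = min over k of (A[0][0] + B[0][2] = 4 + 6 = 10, A[0][1] + B[1][2] = 5 + -4 = 1, A[0][2] + B[2][2] = 0 + -3 = -3) = -3 (attained at k = 2)
  C[1][0] = min over k of (A[1][0] + B[0][0] = -1 + -1 = -2, A[1][1] + B[1][0] = 2 + 7 = 9, A[1][2] + B[2][0] = -2 + -1 = -3) = -3 (attained at k = 2)
  C[1][1] = min over k of (A[1][0] + B[0][1] = -1 + 2 = 1, A[1][1] + B[1][1] = 2 + -4 = -2, A[1][2] + B[2][1] = -2 + 8 = 6) = -2 (attained at k = 1)
  C[1][2] = min over k of (A[1][0] + B[0][2] = -1 + 6 = 5, A[1][1] + B[1][2] = 2 + -4 = -2, A[1][2] + B[2][2] = -2 + -3 = -5) = -5 (attained at k = 2)
  C[2][0] = min over k of (A[2][0] + B[0][0] = 1 + -1 = 0, A[2][1] + B[1][0] = -3 + 7 = 4, A[2][2] + B[2][0] = 7 + -1 = 6) = 0 (attained at k = 0)
  C[2][1] = min over k of (A[2][0] + B[0][1] = 1 + 2 = 3, A[2][1] + B[1][1] = -3 + -4 = -7, A[2][2] + B[2][1] = 7 + 8 = 15) = -7 (attained at k = 1)
  C[2][2] = min over k of (A[2][0] + B[0][2] = 1 + 6 = 7, A[2][1] + B[1][2] = -3 + -4 = -7, A[2][2] + B[2][2] = 7 + -3 = 4) = -7 (attained at k = 1)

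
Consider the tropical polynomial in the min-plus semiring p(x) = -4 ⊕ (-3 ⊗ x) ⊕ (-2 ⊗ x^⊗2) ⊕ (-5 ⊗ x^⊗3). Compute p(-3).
p(-3) = -14

A tropical monomial a ⊗ x^⊗i evaluates to a + i · x. Evaluating each term at x = -3:
  Term 0 contributes -4 + 0 · -3 = -4
  Term 1 contributes -3 + 1 · -3 = -6
  Term 2 contributes -2 + 2 · -3 = -8
  Term 3 contributes -5 + 3 · -3 = -14
p(-3) = ⊕ of these = min[-4, -6, -8, -14] = -14.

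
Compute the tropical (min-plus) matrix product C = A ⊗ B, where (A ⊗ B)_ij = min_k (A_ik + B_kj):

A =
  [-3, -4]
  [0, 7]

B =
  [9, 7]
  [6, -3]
A ⊗ B =
  [2, -7]
  [9, 4]

Apply the min-plus product entry-by-entry:
  C[0][0] = min over k of (A[0][0] + B[0][0] = -3 + 9 = 6, A[0][1] + B[1][0] = -4 + 6 = 2) = 2 (attained at k = 1)
  C[0][1] = min over k of (A[0][0] + B[0][1] = -3 + 7 = 4, A[0][1] + B[1][1] = -4 + -3 = -7) = -7 (attained at k = 1)
  C[1][0] = min over k of (A[1][0] + B[0][0] = 0 + 9 = 9, A[1][1] + B[1][0] = 7 + 6 = 13) = 9 (attained at k = 0)
  C[1][1] = min over k of (A[1][0] + B[0][1] = 0 + 7 = 7, A[1][1] + B[1][1] = 7 + -3 = 4) = 4 (attained at k = 1)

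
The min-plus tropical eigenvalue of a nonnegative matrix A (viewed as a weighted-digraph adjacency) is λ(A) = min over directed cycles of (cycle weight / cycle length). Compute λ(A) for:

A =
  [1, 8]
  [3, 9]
λ(A) = 1

Enumerate directed cycles and compute their means (weight / length). Sample:
  cycle 0 → 0: weight = 1, length = 1, mean = 1/1 ≈ 1.000
  cycle 1 → 1: weight = 9, length = 1, mean = 9/1 ≈ 9.000
  cycle 0 → 1 → 0: weight = 11, length = 2, mean = 11/2 ≈ 5.500
  cycle 1 → 0 → 1: weight = 11, length = 2, mean = 11/2 ≈ 5.500
Minimum mean = 1.000, attained e.g. along the cycle 0 → 0 with weight 1 and length 1. So λ(A) = 1/1 = 1.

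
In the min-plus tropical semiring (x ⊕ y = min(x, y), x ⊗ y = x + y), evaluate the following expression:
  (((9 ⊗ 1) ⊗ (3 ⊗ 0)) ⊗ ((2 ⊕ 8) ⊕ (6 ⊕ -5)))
(((9 ⊗ 1) ⊗ (3 ⊗ 0)) ⊗ ((2 ⊕ 8) ⊕ (6 ⊕ -5))) = 8

Expand innermost to outermost. Recall ⊕ takes the minimum of its arguments and ⊗ takes their sum. Working out the expression (((9 ⊗ 1) ⊗ (3 ⊗ 0)) ⊗ ((2 ⊕ 8) ⊕ (6 ⊕ -5))) gives 8.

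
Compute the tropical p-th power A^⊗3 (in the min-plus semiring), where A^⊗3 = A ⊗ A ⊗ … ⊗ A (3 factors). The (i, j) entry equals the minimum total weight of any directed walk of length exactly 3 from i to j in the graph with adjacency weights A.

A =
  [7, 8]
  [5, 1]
A^⊗3 =
  [14, 10]
  [7, 3]

Each entry (A^⊗3)_ij equals the minimum over all length-3 walks i = v_0 → v_1 → … → v_3 = j of Σ_t A[v_t][v_{t+1}]. For example, for (i, j) = (0, 1) we minimise over 4 possible intermediate vertex sequences; the minimum is 10, attained along the walk 0 → 1 → 1 → 1.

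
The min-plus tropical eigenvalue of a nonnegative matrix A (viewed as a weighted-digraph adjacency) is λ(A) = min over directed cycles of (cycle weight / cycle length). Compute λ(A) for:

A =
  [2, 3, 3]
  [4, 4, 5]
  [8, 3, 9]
λ(A) = 2

Enumerate directed cycles and compute their means (weight / length). Sample:
  cycle 0 → 0: weight = 2, length = 1, mean = 2/1 ≈ 2.000
  cycle 1 → 1: weight = 4, length = 1, mean = 4/1 ≈ 4.000
  cycle 2 → 2: weight = 9, length = 1, mean = 9/1 ≈ 9.000
  cycle 0 → 1 → 0: weight = 7, length = 2, mean = 7/2 ≈ 3.500
  cycle 0 → 2 → 0: weight = 11, length = 2, mean = 11/2 ≈ 5.500
  cycle 1 → 0 → 1: weight = 7, length = 2, mean = 7/2 ≈ 3.500
Minimum mean = 2.000, attained e.g. along the cycle 0 → 0 with weight 2 and length 1. So λ(A) = 2/1 = 2.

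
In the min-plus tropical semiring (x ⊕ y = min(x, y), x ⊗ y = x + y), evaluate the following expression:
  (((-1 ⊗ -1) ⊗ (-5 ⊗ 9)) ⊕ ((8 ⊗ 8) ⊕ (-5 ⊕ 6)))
(((-1 ⊗ -1) ⊗ (-5 ⊗ 9)) ⊕ ((8 ⊗ 8) ⊕ (-5 ⊕ 6))) = -5

Expand innermost to outermost. Recall ⊕ takes the minimum of its arguments and ⊗ takes their sum. Working out the expression (((-1 ⊗ -1) ⊗ (-5 ⊗ 9)) ⊕ ((8 ⊗ 8) ⊕ (-5 ⊕ 6))) gives -5.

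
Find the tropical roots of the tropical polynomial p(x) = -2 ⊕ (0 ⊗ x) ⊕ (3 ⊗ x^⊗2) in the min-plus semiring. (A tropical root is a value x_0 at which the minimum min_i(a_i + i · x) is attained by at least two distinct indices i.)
Roots: {-3, -2}

Each tropical root is a break point of the lower envelope of the lines y = a_i + i · x (there are 3 lines, with slopes 0, 1, ..., 2). Only the lines that attain the minimum somewhere contribute to roots; other lines are dominated. Here the surviving (envelope) indices are i = 2, i = 1, i = 0.
Intersections between consecutive envelope lines give the roots: for adjacent envelope indices i < j the intersection is x = (a_i − a_j) / (j − i). Reading off the sorted break points: {-3, -2}.
Verification: at each break x_0, at least two indices attain the minimum of min_i(a_i + i · x_0).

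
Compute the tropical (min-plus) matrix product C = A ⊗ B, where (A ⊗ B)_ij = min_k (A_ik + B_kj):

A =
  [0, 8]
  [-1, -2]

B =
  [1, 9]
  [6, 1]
A ⊗ B =
  [1, 9]
  [0, -1]

Apply the min-plus product entry-by-entry:
  C[0][0] = min over k of (A[0][0] + B[0][0] = 0 + 1 = 1, A[0][1] + B[1][0] = 8 + 6 = 14) = 1 (attained at k = 0)
  C[0][1] = min over k of (A[0][0] + B[0][1] = 0 + 9 = 9, A[0][1] + B[1][1] = 8 + 1 = 9) = 9 (attained at k = 0)
  C[1][0] = min over k of (A[1][0] + B[0][0] = -1 + 1 = 0, A[1][1] + B[1][0] = -2 + 6 = 4) = 0 (attained at k = 0)
  C[1][1] = min over k of (A[1][0] + B[0][1] = -1 + 9 = 8, A[1][1] + B[1][1] = -2 + 1 = -1) = -1 (attained at k = 1)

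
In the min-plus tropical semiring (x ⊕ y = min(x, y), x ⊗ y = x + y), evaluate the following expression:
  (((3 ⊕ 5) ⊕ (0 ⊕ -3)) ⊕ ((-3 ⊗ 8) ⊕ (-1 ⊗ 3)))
(((3 ⊕ 5) ⊕ (0 ⊕ -3)) ⊕ ((-3 ⊗ 8) ⊕ (-1 ⊗ 3))) = -3

Expand innermost to outermost. Recall ⊕ takes the minimum of its arguments and ⊗ takes their sum. Working out the expression (((3 ⊕ 5) ⊕ (0 ⊕ -3)) ⊕ ((-3 ⊗ 8) ⊕ (-1 ⊗ 3))) gives -3.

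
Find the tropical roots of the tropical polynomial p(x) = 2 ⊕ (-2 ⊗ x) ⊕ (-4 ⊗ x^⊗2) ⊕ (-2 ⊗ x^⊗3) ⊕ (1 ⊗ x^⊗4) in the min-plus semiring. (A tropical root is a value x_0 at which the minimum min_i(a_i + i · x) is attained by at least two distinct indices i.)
Roots: {-3, -2, 2, 4}

Each tropical root is a break point of the lower envelope of the lines y = a_i + i · x (there are 5 lines, with slopes 0, 1, ..., 4). Only the lines that attain the minimum somewhere contribute to roots; other lines are dominated. Here the surviving (envelope) indices are i = 4, i = 3, i = 2, i = 1, i = 0.
Intersections between consecutive envelope lines give the roots: for adjacent envelope indices i < j the intersection is x = (a_i − a_j) / (j − i). Reading off the sorted break points: {-3, -2, 2, 4}.
Verification: at each break x_0, at least two indices attain the minimum of min_i(a_i + i · x_0).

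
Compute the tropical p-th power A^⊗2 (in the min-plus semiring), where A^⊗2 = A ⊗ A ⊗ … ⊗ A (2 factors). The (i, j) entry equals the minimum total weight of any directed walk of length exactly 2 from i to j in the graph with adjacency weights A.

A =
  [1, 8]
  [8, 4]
A^⊗2 =
  [2, 9]
  [9, 8]

Each entry (A^⊗2)_ij equals the minimum over all length-2 walks i = v_0 → v_1 → … → v_2 = j of Σ_t A[v_t][v_{t+1}]. For example, for (i, j) = (0, 1) we minimise over 2 possible intermediate vertex sequences; the minimum is 9, attained along the walk 0 → 0 → 1.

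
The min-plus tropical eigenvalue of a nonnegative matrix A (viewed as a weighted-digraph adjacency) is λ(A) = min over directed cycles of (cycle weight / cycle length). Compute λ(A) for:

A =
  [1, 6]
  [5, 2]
λ(A) = 1

Enumerate directed cycles and compute their means (weight / length). Sample:
  cycle 0 → 0: weight = 1, length = 1, mean = 1/1 ≈ 1.000
  cycle 1 → 1: weight = 2, length = 1, mean = 2/1 ≈ 2.000
  cycle 0 → 1 → 0: weight = 11, length = 2, mean = 11/2 ≈ 5.500
  cycle 1 → 0 → 1: weight = 11, length = 2, mean = 11/2 ≈ 5.500
Minimum mean = 1.000, attained e.g. along the cycle 0 → 0 with weight 1 and length 1. So λ(A) = 1/1 = 1.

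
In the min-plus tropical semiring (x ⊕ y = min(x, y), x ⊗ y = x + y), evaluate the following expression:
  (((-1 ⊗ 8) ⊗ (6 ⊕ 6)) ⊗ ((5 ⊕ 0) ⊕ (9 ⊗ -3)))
(((-1 ⊗ 8) ⊗ (6 ⊕ 6)) ⊗ ((5 ⊕ 0) ⊕ (9 ⊗ -3))) = 13

Expand innermost to outermost. Recall ⊕ takes the minimum of its arguments and ⊗ takes their sum. Working out the expression (((-1 ⊗ 8) ⊗ (6 ⊕ 6)) ⊗ ((5 ⊕ 0) ⊕ (9 ⊗ -3))) gives 13.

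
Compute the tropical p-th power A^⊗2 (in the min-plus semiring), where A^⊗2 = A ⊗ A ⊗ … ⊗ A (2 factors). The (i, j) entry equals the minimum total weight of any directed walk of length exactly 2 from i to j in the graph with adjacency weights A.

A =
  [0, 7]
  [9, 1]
A^⊗2 =
  [0, 7]
  [9, 2]

Each entry (A^⊗2)_ij equals the minimum over all length-2 walks i = v_0 → v_1 → … → v_2 = j of Σ_t A[v_t][v_{t+1}]. For example, for (i, j) = (0, 1) we minimise over 2 possible intermediate vertex sequences; the minimum is 7, attained along the walk 0 → 0 → 1.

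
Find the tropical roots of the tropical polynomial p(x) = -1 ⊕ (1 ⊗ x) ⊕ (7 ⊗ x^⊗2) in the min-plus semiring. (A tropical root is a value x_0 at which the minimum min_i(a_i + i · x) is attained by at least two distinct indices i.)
Roots: {-6, -2}

Each tropical root is a break point of the lower envelope of the lines y = a_i + i · x (there are 3 lines, with slopes 0, 1, ..., 2). Only the lines that attain the minimum somewhere contribute to roots; other lines are dominated. Here the surviving (envelope) indices are i = 2, i = 1, i = 0.
Intersections between consecutive envelope lines give the roots: for adjacent envelope indices i < j the intersection is x = (a_i − a_j) / (j − i). Reading off the sorted break points: {-6, -2}.
Verification: at each break x_0, at least two indices attain the minimum of min_i(a_i + i · x_0).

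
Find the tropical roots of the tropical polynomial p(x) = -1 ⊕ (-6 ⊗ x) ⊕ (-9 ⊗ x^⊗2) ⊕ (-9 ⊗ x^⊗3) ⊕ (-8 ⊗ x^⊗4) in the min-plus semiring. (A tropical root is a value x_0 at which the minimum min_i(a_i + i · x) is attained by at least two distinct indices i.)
Roots: {-1, 0, 3, 5}

Each tropical root is a break point of the lower envelope of the lines y = a_i + i · x (there are 5 lines, with slopes 0, 1, ..., 4). Only the lines that attain the minimum somewhere contribute to roots; other lines are dominated. Here the surviving (envelope) indices are i = 4, i = 3, i = 2, i = 1, i = 0.
Intersections between consecutive envelope lines give the roots: for adjacent envelope indices i < j the intersection is x = (a_i − a_j) / (j − i). Reading off the sorted break points: {-1, 0, 3, 5}.
Verification: at each break x_0, at least two indices attain the minimum of min_i(a_i + i · x_0).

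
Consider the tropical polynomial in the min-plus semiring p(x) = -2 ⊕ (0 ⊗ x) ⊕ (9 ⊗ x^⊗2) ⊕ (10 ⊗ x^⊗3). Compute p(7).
p(7) = -2

A tropical monomial a ⊗ x^⊗i evaluates to a + i · x. Evaluating each term at x = 7:
  Term 0 contributes -2 + 0 · 7 = -2
  Term 1 contributes 0 + 1 · 7 = 7
  Term 2 contributes 9 + 2 · 7 = 23
  Term 3 contributes 10 + 3 · 7 = 31
p(7) = ⊕ of these = min[-2, 7, 23, 31] = -2.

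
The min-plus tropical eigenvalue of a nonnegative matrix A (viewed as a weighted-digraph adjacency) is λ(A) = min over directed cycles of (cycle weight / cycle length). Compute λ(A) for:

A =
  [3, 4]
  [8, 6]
λ(A) = 3

Enumerate directed cycles and compute their means (weight / length). Sample:
  cycle 0 → 0: weight = 3, length = 1, mean = 3/1 ≈ 3.000
  cycle 1 → 1: weight = 6, length = 1, mean = 6/1 ≈ 6.000
  cycle 0 → 1 → 0: weight = 12, length = 2, mean = 12/2 ≈ 6.000
  cycle 1 → 0 → 1: weight = 12, length = 2, mean = 12/2 ≈ 6.000
Minimum mean = 3.000, attained e.g. along the cycle 0 → 0 with weight 3 and length 1. So λ(A) = 3/1 = 3.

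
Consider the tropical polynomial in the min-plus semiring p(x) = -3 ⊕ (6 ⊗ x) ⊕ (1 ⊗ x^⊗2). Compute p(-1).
p(-1) = -3

A tropical monomial a ⊗ x^⊗i evaluates to a + i · x. Evaluating each term at x = -1:
  Term 0 contributes -3 + 0 · -1 = -3
  Term 1 contributes 6 + 1 · -1 = 5
  Term 2 contributes 1 + 2 · -1 = -1
p(-1) = ⊕ of these = min[-3, 5, -1] = -3.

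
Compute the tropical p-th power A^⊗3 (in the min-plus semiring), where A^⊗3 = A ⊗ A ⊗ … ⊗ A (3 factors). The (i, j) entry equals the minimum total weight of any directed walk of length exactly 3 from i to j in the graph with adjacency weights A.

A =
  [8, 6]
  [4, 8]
A^⊗3 =
  [18, 16]
  [14, 18]

Each entry (A^⊗3)_ij equals the minimum over all length-3 walks i = v_0 → v_1 → … → v_3 = j of Σ_t A[v_t][v_{t+1}]. For example, for (i, j) = (0, 1) we minimise over 4 possible intermediate vertex sequences; the minimum is 16, attained along the walk 0 → 1 → 0 → 1.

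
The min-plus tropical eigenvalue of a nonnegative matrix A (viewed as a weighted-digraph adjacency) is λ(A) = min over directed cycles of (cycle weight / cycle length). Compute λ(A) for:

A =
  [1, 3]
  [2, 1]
λ(A) = 1

Enumerate directed cycles and compute their means (weight / length). Sample:
  cycle 0 → 0: weight = 1, length = 1, mean = 1/1 ≈ 1.000
  cycle 1 → 1: weight = 1, length = 1, mean = 1/1 ≈ 1.000
  cycle 0 → 1 → 0: weight = 5, length = 2, mean = 5/2 ≈ 2.500
  cycle 1 → 0 → 1: weight = 5, length = 2, mean = 5/2 ≈ 2.500
Minimum mean = 1.000, attained e.g. along the cycle 0 → 0 with weight 1 and length 1. So λ(A) = 1/1 = 1.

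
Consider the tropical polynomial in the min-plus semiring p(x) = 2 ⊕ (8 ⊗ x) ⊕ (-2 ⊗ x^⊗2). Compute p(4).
p(4) = 2

A tropical monomial a ⊗ x^⊗i evaluates to a + i · x. Evaluating each term at x = 4:
  Term 0 contributes 2 + 0 · 4 = 2
  Term 1 contributes 8 + 1 · 4 = 12
  Term 2 contributes -2 + 2 · 4 = 6
p(4) = ⊕ of these = min[2, 12, 6] = 2.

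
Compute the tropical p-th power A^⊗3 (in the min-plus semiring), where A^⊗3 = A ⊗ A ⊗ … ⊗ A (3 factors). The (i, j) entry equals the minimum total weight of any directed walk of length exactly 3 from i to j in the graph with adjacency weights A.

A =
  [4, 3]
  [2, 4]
A^⊗3 =
  [9, 8]
  [7, 9]

Each entry (A^⊗3)_ij equals the minimum over all length-3 walks i = v_0 → v_1 → … → v_3 = j of Σ_t A[v_t][v_{t+1}]. For example, for (i, j) = (0, 1) we minimise over 4 possible intermediate vertex sequences; the minimum is 8, attained along the walk 0 → 1 → 0 → 1.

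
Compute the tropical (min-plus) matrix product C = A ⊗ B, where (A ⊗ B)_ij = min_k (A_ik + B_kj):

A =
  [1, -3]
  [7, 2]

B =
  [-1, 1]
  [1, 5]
A ⊗ B =
  [-2, 2]
  [3, 7]

Apply the min-plus product entry-by-entry:
  C[0][0] = min over k of (A[0][0] + B[0][0] = 1 + -1 = 0, A[0][1] + B[1][0] = -3 + 1 = -2) = -2 (attained at k = 1)
  C[0][1] = min over k of (A[0][0] + B[0][1] = 1 + 1 = 2, A[0][1] + B[1][1] = -3 + 5 = 2) = 2 (attained at k = 0)
  C[1][0] = min over k of (A[1][0] + B[0][0] = 7 + -1 = 6, A[1][1] + B[1][0] = 2 + 1 = 3) = 3 (attained at k = 1)
  C[1][1] = min over k of (A[1][0] + B[0][1] = 7 + 1 = 8, A[1][1] + B[1][1] = 2 + 5 = 7) = 7 (attained at k = 1)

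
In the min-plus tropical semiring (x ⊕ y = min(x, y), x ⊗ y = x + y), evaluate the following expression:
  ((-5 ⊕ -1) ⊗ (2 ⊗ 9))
((-5 ⊕ -1) ⊗ (2 ⊗ 9)) = 6

Expand innermost to outermost. Recall ⊕ takes the minimum of its arguments and ⊗ takes their sum. Working out the expression ((-5 ⊕ -1) ⊗ (2 ⊗ 9)) gives 6.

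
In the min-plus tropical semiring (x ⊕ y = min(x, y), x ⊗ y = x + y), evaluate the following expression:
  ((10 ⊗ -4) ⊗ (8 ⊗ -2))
((10 ⊗ -4) ⊗ (8 ⊗ -2)) = 12

Expand innermost to outermost. Recall ⊕ takes the minimum of its arguments and ⊗ takes their sum. Working out the expression ((10 ⊗ -4) ⊗ (8 ⊗ -2)) gives 12.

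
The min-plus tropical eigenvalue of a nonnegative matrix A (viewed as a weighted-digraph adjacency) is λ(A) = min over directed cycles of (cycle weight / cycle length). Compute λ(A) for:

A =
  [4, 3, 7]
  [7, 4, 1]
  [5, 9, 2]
λ(A) = 2

Enumerate directed cycles and compute their means (weight / length). Sample:
  cycle 0 → 0: weight = 4, length = 1, mean = 4/1 ≈ 4.000
  cycle 1 → 1: weight = 4, length = 1, mean = 4/1 ≈ 4.000
  cycle 2 → 2: weight = 2, length = 1, mean = 2/1 ≈ 2.000
  cycle 0 → 1 → 0: weight = 10, length = 2, mean = 10/2 ≈ 5.000
  cycle 0 → 2 → 0: weight = 12, length = 2, mean = 12/2 ≈ 6.000
  cycle 1 → 0 → 1: weight = 10, length = 2, mean = 10/2 ≈ 5.000
Minimum mean = 2.000, attained e.g. along the cycle 2 → 2 with weight 2 and length 1. So λ(A) = 2/1 = 2.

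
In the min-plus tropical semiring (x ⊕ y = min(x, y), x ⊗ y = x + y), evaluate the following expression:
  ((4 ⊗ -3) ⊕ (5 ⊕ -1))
((4 ⊗ -3) ⊕ (5 ⊕ -1)) = -1

Expand innermost to outermost. Recall ⊕ takes the minimum of its arguments and ⊗ takes their sum. Working out the expression ((4 ⊗ -3) ⊕ (5 ⊕ -1)) gives -1.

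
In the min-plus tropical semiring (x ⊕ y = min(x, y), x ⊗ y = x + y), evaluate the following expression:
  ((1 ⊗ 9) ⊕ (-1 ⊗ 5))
((1 ⊗ 9) ⊕ (-1 ⊗ 5)) = 4

Expand innermost to outermost. Recall ⊕ takes the minimum of its arguments and ⊗ takes their sum. Working out the expression ((1 ⊗ 9) ⊕ (-1 ⊗ 5)) gives 4.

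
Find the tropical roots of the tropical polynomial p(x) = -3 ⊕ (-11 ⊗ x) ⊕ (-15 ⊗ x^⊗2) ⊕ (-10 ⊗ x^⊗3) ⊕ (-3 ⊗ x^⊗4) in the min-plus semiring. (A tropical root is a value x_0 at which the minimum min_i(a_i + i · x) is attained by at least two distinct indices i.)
Roots: {-7, -5, 4, 8}

Each tropical root is a break point of the lower envelope of the lines y = a_i + i · x (there are 5 lines, with slopes 0, 1, ..., 4). Only the lines that attain the minimum somewhere contribute to roots; other lines are dominated. Here the surviving (envelope) indices are i = 4, i = 3, i = 2, i = 1, i = 0.
Intersections between consecutive envelope lines give the roots: for adjacent envelope indices i < j the intersection is x = (a_i − a_j) / (j − i). Reading off the sorted break points: {-7, -5, 4, 8}.
Verification: at each break x_0, at least two indices attain the minimum of min_i(a_i + i · x_0).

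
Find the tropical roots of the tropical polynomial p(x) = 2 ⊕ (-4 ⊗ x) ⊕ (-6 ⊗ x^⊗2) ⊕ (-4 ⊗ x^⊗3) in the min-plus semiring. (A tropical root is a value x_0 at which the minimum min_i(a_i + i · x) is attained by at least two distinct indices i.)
Roots: {-2, 2, 6}

Each tropical root is a break point of the lower envelope of the lines y = a_i + i · x (there are 4 lines, with slopes 0, 1, ..., 3). Only the lines that attain the minimum somewhere contribute to roots; other lines are dominated. Here the surviving (envelope) indices are i = 3, i = 2, i = 1, i = 0.
Intersections between consecutive envelope lines give the roots: for adjacent envelope indices i < j the intersection is x = (a_i − a_j) / (j − i). Reading off the sorted break points: {-2, 2, 6}.
Verification: at each break x_0, at least two indices attain the minimum of min_i(a_i + i · x_0).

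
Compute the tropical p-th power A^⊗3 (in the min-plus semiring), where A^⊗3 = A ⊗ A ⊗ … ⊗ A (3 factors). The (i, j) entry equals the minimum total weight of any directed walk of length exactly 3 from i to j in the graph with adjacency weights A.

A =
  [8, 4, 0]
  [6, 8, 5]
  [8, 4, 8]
A^⊗3 =
  [10, 12, 8]
  [14, 10, 13]
  [16, 12, 10]

Each entry (A^⊗3)_ij equals the minimum over all length-3 walks i = v_0 → v_1 → … → v_3 = j of Σ_t A[v_t][v_{t+1}]. For example, for (i, j) = (0, 2) we minimise over 9 possible intermediate vertex sequences; the minimum is 8, attained along the walk 0 → 2 → 0 → 2.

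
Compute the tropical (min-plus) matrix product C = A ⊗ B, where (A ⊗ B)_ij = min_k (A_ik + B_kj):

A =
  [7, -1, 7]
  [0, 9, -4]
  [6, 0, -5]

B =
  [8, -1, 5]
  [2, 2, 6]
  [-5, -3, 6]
A ⊗ B =
  [1, 1, 5]
  [-9, -7, 2]
  [-10, -8, 1]

Apply the min-plus product entry-by-entry:
  C[0][0] = min over k of (A[0][0] + B[0][0] = 7 + 8 = 15, A[0][1] + B[1][0] = -1 + 2 = 1, A[0][2] + B[2][0] = 7 + -5 = 2) = 1 (attained at k = 1)
  C[0][1] = min over k of (A[0][0] + B[0][1] = 7 + -1 = 6, A[0][1] + B[1][1] = -1 + 2 = 1, A[0][2] + B[2][1] = 7 + -3 = 4) = 1 (attained at k = 1)
  C[0][2] = min over k of (A[0][0] + B[0][2] = 7 + 5 = 12, A[0][1] + B[1][2] = -1 + 6 = 5, A[0][2] + B[2][2] = 7 + 6 = 13) = 5 (attained at k = 1)
  C[1][0] = min over k of (A[1][0] + B[0][0] = 0 + 8 = 8, A[1][1] + B[1][0] = 9 + 2 = 11, A[1][2] + B[2][0] = -4 + -5 = -9) = -9 (attained at k = 2)
  C[1][1] = min over k of (A[1][0] + B[0][1] = 0 + -1 = -1, A[1][1] + B[1][1] = 9 + 2 = 11, A[1][2] + B[2][1] = -4 + -3 = -7) = -7 (attained at k = 2)
  C[1][2] = min over k of (A[1][0] + B[0][2] = 0 + 5 = 5, A[1][1] + B[1][2] = 9 + 6 = 15, A[1][2] + B[2][2] = -4 + 6 = 2) = 2 (attained at k = 2)
  C[2][0] = min over k of (A[2][0] + B[0][0] = 6 + 8 = 14, A[2][1] + B[1][0] = 0 + 2 = 2, A[2][2] + B[2][0] = -5 + -5 = -10) = -10 (attained at k = 2)
  C[2][1] = min over k of (A[2][0] + B[0][1] = 6 + -1 = 5, A[2][1] + B[1][1] = 0 + 2 = 2, A[2][2] + B[2][1] = -5 + -3 = -8) = -8 (attained at k = 2)
  C[2][2] = min over k of (A[2][0] + B[0][2] = 6 + 5 = 11, A[2][1] + B[1][2] = 0 + 6 = 6, A[2][2] + B[2][2] = -5 + 6 = 1) = 1 (attained at k = 2)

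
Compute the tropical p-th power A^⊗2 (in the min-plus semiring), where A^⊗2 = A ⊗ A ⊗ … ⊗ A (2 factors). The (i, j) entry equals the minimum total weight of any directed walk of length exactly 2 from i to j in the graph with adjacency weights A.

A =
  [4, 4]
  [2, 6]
A^⊗2 =
  [6, 8]
  [6, 6]

Each entry (A^⊗2)_ij equals the minimum over all length-2 walks i = v_0 → v_1 → … → v_2 = j of Σ_t A[v_t][v_{t+1}]. For example, for (i, j) = (0, 1) we minimise over 2 possible intermediate vertex sequences; the minimum is 8, attained along the walk 0 → 0 → 1.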